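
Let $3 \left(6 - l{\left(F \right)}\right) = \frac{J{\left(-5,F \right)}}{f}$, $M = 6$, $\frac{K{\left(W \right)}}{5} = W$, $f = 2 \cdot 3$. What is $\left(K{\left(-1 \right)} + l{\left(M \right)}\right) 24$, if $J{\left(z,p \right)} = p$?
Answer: $16$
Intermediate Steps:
$f = 6$
$K{\left(W \right)} = 5 W$
$l{\left(F \right)} = 6 - \frac{F}{18}$ ($l{\left(F \right)} = 6 - \frac{F \frac{1}{6}}{3} = 6 - \frac{\frac{1}{6} F}{3} = 6 - \frac{F}{18}$)
$\left(K{\left(-1 \right)} + l{\left(M \right)}\right) 24 = \left(5 \left(-1\right) + \left(6 - \frac{1}{3}\right)\right) 24 = \left(-5 + \left(6 - \frac{1}{3}\right)\right) 24 = \left(-5 + \frac{17}{3}\right) 24 = \frac{2}{3} \cdot 24 = 16$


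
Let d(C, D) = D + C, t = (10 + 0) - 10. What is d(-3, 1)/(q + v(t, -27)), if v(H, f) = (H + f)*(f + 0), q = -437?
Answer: -1/146 ≈ -0.0068493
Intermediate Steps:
t = 0 (t = 10 - 10 = 0)
v(H, f) = f*(H + f) (v(H, f) = (H + f)*f = f*(H + f))
d(C, D) = C + D
d(-3, 1)/(q + v(t, -27)) = (-3 + 1)/(-437 - 27*(0 - 27)) = -2/(-437 - 27*(-27)) = -2/(-437 + 729) = -2/292 = (1/292)*(-2) = -1/146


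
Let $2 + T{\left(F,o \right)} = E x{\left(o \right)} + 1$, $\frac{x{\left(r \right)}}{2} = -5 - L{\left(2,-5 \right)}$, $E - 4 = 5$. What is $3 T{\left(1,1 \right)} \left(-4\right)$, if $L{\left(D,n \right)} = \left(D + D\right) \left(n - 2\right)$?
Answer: $-4956$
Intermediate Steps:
$L{\left(D,n \right)} = 2 D \left(-2 + n\right)$
$E = 9$ ($E = 4 + 5 = 9$)
$x{\left(r \right)} = 46$ ($x{\left(r \right)} = 2 \left(-5 - 2 \cdot 2 \left(-2 - 5\right)\right) = 2 \left(-5 - 2 \cdot 2 \left(-7\right)\right) = 2 \left(-5 - -28\right) = 2 \left(-5 + 28\right) = 2 \cdot 23 = 46$)
$T{\left(F,o \right)} = 413$ ($T{\left(F,o \right)} = -2 + \left(9 \cdot 46 + 1\right) = -2 + \left(414 + 1\right) = -2 + 415 = 413$)
$3 T{\left(1,1 \right)} \left(-4\right) = 3 \cdot 413 \left(-4\right) = 1239 \left(-4\right) = -4956$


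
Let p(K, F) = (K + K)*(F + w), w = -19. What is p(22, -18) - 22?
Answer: -1650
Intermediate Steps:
p(K, F) = 2*K*(-19 + F) (p(K, F) = (K + K)*(F - 19) = (2*K)*(-19 + F) = 2*K*(-19 + F))
p(22, -18) - 22 = 2*22*(-19 - 18) - 22 = 2*22*(-37) - 22 = -1628 - 22 = -1650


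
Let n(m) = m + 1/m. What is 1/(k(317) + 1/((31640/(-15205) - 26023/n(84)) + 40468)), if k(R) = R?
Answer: 861764841808/273179476313473 ≈ 0.0031546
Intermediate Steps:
1/(k(317) + 1/((31640/(-15205) - 26023/n(84)) + 40468)) = 1/(317 + 1/((31640/(-15205) - 26023/(84 + 1/84)) + 40468)) = 1/(317 + 1/((31640*(-1/15205) - 26023/(84 + 1/84)) + 40468)) = 1/(317 + 1/((-6328/3041 - 26023/7057/84) + 40468)) = 1/(317 + 1/((-6328/3041 - 26023*84/7057) + 40468)) = 1/(317 + 1/((-6328/3041 - 2185932/7057) + 40468)) = 1/(317 + 1/(-6692075908/21460337 + 40468)) = 1/(317 + 1/(861764841808/21460337)) = 1/(317 + 21460337/861764841808) = 1/(273179476313473/861764841808) = 861764841808/273179476313473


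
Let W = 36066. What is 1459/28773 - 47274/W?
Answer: -217932418/172954503 ≈ -1.2601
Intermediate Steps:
1459/28773 - 47274/W = 1459/28773 - 47274/36066 = 1459*(1/28773) - 47274*1/36066 = 1459/28773 - 7879/6011 = -217932418/172954503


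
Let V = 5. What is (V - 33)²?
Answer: 784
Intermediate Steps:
(V - 33)² = (5 - 33)² = (-28)² = 784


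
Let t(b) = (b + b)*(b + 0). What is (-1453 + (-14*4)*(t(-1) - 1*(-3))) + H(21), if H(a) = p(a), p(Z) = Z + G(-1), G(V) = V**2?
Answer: -1711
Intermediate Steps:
p(Z) = 1 + Z (p(Z) = Z + (-1)**2 = Z + 1 = 1 + Z)
t(b) = 2*b**2 (t(b) = (2*b)*b = 2*b**2)
H(a) = 1 + a
(-1453 + (-14*4)*(t(-1) - 1*(-3))) + H(21) = (-1453 + (-14*4)*(2*(-1)**2 - 1*(-3))) + (1 + 21) = (-1453 - 56*(2*1 + 3)) + 22 = (-1453 - 56*(2 + 3)) + 22 = (-1453 - 56*5) + 22 = (-1453 - 280) + 22 = -1733 + 22 = -1711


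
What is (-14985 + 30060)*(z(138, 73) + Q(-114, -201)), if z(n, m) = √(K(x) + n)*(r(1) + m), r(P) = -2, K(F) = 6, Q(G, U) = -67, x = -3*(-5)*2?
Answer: 11833875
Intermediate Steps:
x = 30 (x = 15*2 = 30)
z(n, m) = √(6 + n)*(-2 + m)
(-14985 + 30060)*(z(138, 73) + Q(-114, -201)) = (-14985 + 30060)*(√(6 + 138)*(-2 + 73) - 67) = 15075*(√144*71 - 67) = 15075*(12*71 - 67) = 15075*(852 - 67) = 15075*785 = 11833875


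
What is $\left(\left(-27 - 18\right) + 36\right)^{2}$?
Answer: $81$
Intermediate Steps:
$\left(\left(-27 - 18\right) + 36\right)^{2} = \left(-45 + 36\right)^{2} = \left(-9\right)^{2} = 81$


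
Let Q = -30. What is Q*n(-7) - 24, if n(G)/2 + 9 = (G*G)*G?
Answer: 21096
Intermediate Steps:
n(G) = -18 + 2*G³ (n(G) = -18 + 2*((G*G)*G) = -18 + 2*(G²*G) = -18 + 2*G³)
Q*n(-7) - 24 = -30*(-18 + 2*(-7)³) - 24 = -30*(-18 + 2*(-343)) - 24 = -30*(-18 - 686) - 24 = -30*(-704) - 24 = 21120 - 24 = 21096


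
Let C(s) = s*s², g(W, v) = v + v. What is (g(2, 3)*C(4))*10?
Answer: 3840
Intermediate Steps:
g(W, v) = 2*v
C(s) = s³
(g(2, 3)*C(4))*10 = ((2*3)*4³)*10 = (6*64)*10 = 384*10 = 3840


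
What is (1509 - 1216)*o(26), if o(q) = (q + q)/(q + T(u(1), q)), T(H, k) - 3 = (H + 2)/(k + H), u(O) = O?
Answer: 68562/131 ≈ 523.37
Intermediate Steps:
T(H, k) = 3 + (2 + H)/(H + k) (T(H, k) = 3 + (H + 2)/(k + H) = 3 + (2 + H)/(H + k))
o(q) = 2*q/(q + (6 + 3*q)/(1 + q)) (o(q) = (q + q)/(q + (2 + 3*q + 4*1)/(1 + q)) = (2*q)/(q + (2 + 3*q + 4)/(1 + q)) = (2*q)/(q + (6 + 3*q)/(1 + q)) = 2*q/(q + (6 + 3*q)/(1 + q)))
(1509 - 1216)*o(26) = (1509 - 1216)*(2*26*(1 + 26)/(6 + 26**2 + 4*26)) = 293*(2*26*27/(6 + 676 + 104)) = 293*(2*26*27/786) = 293*(2*26*(1/786)*27) = 293*(234/131) = 68562/131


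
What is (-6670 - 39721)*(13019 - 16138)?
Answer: 144693529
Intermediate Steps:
(-6670 - 39721)*(13019 - 16138) = -46391*(-3119) = 144693529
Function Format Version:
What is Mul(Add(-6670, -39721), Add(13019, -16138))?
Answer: 144693529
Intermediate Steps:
Mul(Add(-6670, -39721), Add(13019, -16138)) = Mul(-46391, -3119) = 144693529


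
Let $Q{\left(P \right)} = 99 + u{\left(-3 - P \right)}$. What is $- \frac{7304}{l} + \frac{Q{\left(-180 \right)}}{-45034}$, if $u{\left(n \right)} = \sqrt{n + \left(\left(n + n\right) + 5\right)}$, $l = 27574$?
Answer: $- \frac{15075371}{56443978} - \frac{\sqrt{134}}{22517} \approx -0.2676$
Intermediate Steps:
$u{\left(n \right)} = \sqrt{5 + 3 n}$ ($u{\left(n \right)} = \sqrt{n + \left(2 n + 5\right)} = \sqrt{n + \left(5 + 2 n\right)} = \sqrt{5 + 3 n}$)
$Q{\left(P \right)} = 99 + \sqrt{-4 - 3 P}$ ($Q{\left(P \right)} = 99 + \sqrt{5 + 3 \left(-3 - P\right)} = 99 + \sqrt{5 - \left(9 + 3 P\right)} = 99 + \sqrt{-4 - 3 P}$)
$- \frac{7304}{l} + \frac{Q{\left(-180 \right)}}{-45034} = - \frac{7304}{27574} + \frac{99 + \sqrt{-4 - -540}}{-45034} = \left(-7304\right) \frac{1}{27574} + \left(99 + \sqrt{-4 + 540}\right) \left(- \frac{1}{45034}\right) = - \frac{3652}{13787} + \left(99 + \sqrt{536}\right) \left(- \frac{1}{45034}\right) = - \frac{3652}{13787} + \left(99 + 2 \sqrt{134}\right) \left(- \frac{1}{45034}\right) = - \frac{3652}{13787} - \left(\frac{9}{4094} + \frac{\sqrt{134}}{22517}\right) = - \frac{15075371}{56443978} - \frac{\sqrt{134}}{22517}$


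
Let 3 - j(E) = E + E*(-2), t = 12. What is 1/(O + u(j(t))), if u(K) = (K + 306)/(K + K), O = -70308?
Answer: -10/702973 ≈ -1.4225e-5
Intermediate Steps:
j(E) = 3 + E (j(E) = 3 - (E + E*(-2)) = 3 - (E - 2*E) = 3 - (-1)*E = 3 + E)
u(K) = (306 + K)/(2*K) (u(K) = (306 + K)/((2*K)) = (306 + K)*(1/(2*K)) = (306 + K)/(2*K))
1/(O + u(j(t))) = 1/(-70308 + (306 + (3 + 12))/(2*(3 + 12))) = 1/(-70308 + (½)*(306 + 15)/15) = 1/(-70308 + (½)*(1/15)*321) = 1/(-70308 + 107/10) = 1/(-702973/10) = -10/702973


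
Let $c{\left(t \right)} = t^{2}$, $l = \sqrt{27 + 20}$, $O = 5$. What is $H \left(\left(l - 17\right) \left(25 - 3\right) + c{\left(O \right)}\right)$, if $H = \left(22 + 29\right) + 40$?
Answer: $-31759 + 2002 \sqrt{47} \approx -18034.0$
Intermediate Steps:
$l = \sqrt{47} \approx 6.8557$
$H = 91$ ($H = 51 + 40 = 91$)
$H \left(\left(l - 17\right) \left(25 - 3\right) + c{\left(O \right)}\right) = 91 \left(\left(\sqrt{47} - 17\right) \left(25 - 3\right) + 5^{2}\right) = 91 \left(\left(-17 + \sqrt{47}\right) 22 + 25\right) = 91 \left(\left(-374 + 22 \sqrt{47}\right) + 25\right) = 91 \left(-349 + 22 \sqrt{47}\right) = -31759 + 2002 \sqrt{47}$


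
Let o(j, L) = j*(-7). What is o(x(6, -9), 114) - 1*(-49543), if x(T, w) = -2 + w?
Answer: 49620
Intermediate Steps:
o(j, L) = -7*j
o(x(6, -9), 114) - 1*(-49543) = -7*(-2 - 9) - 1*(-49543) = -7*(-11) + 49543 = 77 + 49543 = 49620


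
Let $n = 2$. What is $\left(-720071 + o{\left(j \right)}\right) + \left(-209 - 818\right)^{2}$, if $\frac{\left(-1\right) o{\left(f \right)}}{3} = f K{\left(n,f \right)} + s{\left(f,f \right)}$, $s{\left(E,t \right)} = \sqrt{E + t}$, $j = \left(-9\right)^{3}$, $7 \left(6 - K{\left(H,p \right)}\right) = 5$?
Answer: $\frac{2423525}{7} - 81 i \sqrt{2} \approx 3.4622 \cdot 10^{5} - 114.55 i$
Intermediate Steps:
$K{\left(H,p \right)} = \frac{37}{7}$ ($K{\left(H,p \right)} = 6 - \frac{5}{7} = \frac{37}{7}$)
$j = -729$
$o{\left(f \right)} = - \frac{111 f}{7} - 3 \sqrt{2} \sqrt{f}$ ($o{\left(f \right)} = - 3 \left(f \frac{37}{7} + \sqrt{f + f}\right) = - 3 \left(\frac{37 f}{7} + \sqrt{2 f}\right) = - 3 \left(\frac{37 f}{7} + \sqrt{2} \sqrt{f}\right) = - \frac{111 f}{7} - 3 \sqrt{2} \sqrt{f}$)
$\left(-720071 + o{\left(j \right)}\right) + \left(-209 - 818\right)^{2} = \left(-720071 - \left(- \frac{80919}{7} + 3 \sqrt{2} \sqrt{-729}\right)\right) + \left(-209 - 818\right)^{2} = \left(-720071 + \left(\frac{80919}{7} - 3 \sqrt{2} \cdot 27 i\right)\right) + \left(-1027\right)^{2} = \left(-720071 + \left(\frac{80919}{7} - 81 i \sqrt{2}\right)\right) + 1054729 = \left(- \frac{4959578}{7} - 81 i \sqrt{2}\right) + 1054729 = \frac{2423525}{7} - 81 i \sqrt{2}$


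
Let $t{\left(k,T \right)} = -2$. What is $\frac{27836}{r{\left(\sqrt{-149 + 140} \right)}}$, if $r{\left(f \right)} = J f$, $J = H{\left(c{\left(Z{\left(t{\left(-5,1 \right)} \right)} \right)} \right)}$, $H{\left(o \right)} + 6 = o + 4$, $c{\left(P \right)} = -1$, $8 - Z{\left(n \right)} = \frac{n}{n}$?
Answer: $\frac{27836 i}{9} \approx 3092.9 i$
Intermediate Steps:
$Z{\left(n \right)} = 7$ ($Z{\left(n \right)} = 8 - \frac{n}{n} = 8 - 1 = 7$)
$H{\left(o \right)} = -2 + o$ ($H{\left(o \right)} = -6 + \left(o + 4\right) = -6 + \left(4 + o\right) = -2 + o$)
$J = -3$ ($J = -2 - 1 = -3$)
$r{\left(f \right)} = - 3 f$
$\frac{27836}{r{\left(\sqrt{-149 + 140} \right)}} = \frac{27836}{\left(-3\right) \sqrt{-149 + 140}} = \frac{27836}{\left(-3\right) \sqrt{-9}} = \frac{27836}{\left(-3\right) 3 i} = \frac{27836}{\left(-9\right) i} = 27836 \frac{i}{9} = \frac{27836 i}{9}$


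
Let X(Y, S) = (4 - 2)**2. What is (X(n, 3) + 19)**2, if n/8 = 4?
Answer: 529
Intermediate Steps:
n = 32 (n = 8*4 = 32)
X(Y, S) = 4 (X(Y, S) = 2**2 = 4)
(X(n, 3) + 19)**2 = (4 + 19)**2 = 23**2 = 529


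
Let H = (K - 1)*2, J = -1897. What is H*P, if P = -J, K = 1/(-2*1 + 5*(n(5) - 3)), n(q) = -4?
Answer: -144172/37 ≈ -3896.5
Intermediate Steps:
K = -1/37 (K = 1/(-2*1 + 5*(-4 - 3)) = 1/(-2 + 5*(-7)) = 1/(-2 - 35) = 1/(-37) = -1/37 ≈ -0.027027)
H = -76/37 (H = (-1/37 - 1)*2 = -38/37*2 = -76/37 ≈ -2.0541)
P = 1897 (P = -1*(-1897) = 1897)
H*P = -76/37*1897 = -144172/37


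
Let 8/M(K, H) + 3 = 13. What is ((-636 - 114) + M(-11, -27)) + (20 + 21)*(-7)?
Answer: -5181/5 ≈ -1036.2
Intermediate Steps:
M(K, H) = ⅘ (M(K, H) = 8/(-3 + 13) = 8/10 = 8*(⅒) = ⅘)
((-636 - 114) + M(-11, -27)) + (20 + 21)*(-7) = ((-636 - 114) + ⅘) + (20 + 21)*(-7) = (-750 + ⅘) + 41*(-7) = -3746/5 - 287 = -5181/5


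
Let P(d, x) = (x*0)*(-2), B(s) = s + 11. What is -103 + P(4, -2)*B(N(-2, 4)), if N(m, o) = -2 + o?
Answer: -103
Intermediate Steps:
B(s) = 11 + s
P(d, x) = 0 (P(d, x) = 0*(-2) = 0)
-103 + P(4, -2)*B(N(-2, 4)) = -103 + 0*(11 + (-2 + 4)) = -103 + 0*(11 + 2) = -103 + 0*13 = -103 + 0 = -103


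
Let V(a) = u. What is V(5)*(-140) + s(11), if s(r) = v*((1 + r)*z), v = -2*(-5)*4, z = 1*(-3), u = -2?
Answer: -1160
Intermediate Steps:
z = -3
V(a) = -2
v = 40 (v = 10*4 = 40)
s(r) = -120 - 120*r (s(r) = 40*((1 + r)*(-3)) = 40*(-3 - 3*r) = -120 - 120*r)
V(5)*(-140) + s(11) = -2*(-140) + (-120 - 120*11) = 280 + (-120 - 1320) = 280 - 1440 = -1160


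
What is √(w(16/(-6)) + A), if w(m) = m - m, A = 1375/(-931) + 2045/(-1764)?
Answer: I*√1678745/798 ≈ 1.6236*I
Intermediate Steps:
A = -88355/33516 (A = 1375*(-1/931) + 2045*(-1/1764) = -1375/931 - 2045/1764 = -88355/33516 ≈ -2.6362)
w(m) = 0
√(w(16/(-6)) + A) = √(0 - 88355/33516) = √(-88355/33516) = I*√1678745/798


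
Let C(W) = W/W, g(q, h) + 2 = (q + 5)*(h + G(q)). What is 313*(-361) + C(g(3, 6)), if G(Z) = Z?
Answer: -112992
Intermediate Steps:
g(q, h) = -2 + (5 + q)*(h + q) (g(q, h) = -2 + (q + 5)*(h + q) = -2 + (5 + q)*(h + q))
C(W) = 1
313*(-361) + C(g(3, 6)) = 313*(-361) + 1 = -112993 + 1 = -112992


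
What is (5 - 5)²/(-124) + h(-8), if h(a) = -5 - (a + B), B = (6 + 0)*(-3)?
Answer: 21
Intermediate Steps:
B = -18 (B = 6*(-3) = -18)
h(a) = 13 - a (h(a) = -5 - (a - 18) = -5 - (-18 + a) = -5 + (18 - a) = 13 - a)
(5 - 5)²/(-124) + h(-8) = (5 - 5)²/(-124) + (13 - 1*(-8)) = -1/124*0² + (13 + 8) = -1/124*0 + 21 = 0 + 21 = 21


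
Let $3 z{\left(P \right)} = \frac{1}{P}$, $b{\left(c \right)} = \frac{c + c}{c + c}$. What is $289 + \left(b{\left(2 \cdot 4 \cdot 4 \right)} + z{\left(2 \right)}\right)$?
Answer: $\frac{1741}{6} \approx 290.17$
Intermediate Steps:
$b{\left(c \right)} = 1$ ($b{\left(c \right)} = \frac{2 c}{2 c} = 2 c \frac{1}{2 c} = 1$)
$z{\left(P \right)} = \frac{1}{3 P}$
$289 + \left(b{\left(2 \cdot 4 \cdot 4 \right)} + z{\left(2 \right)}\right) = 289 + \left(1 + \frac{1}{3 \cdot 2}\right) = 289 + \left(1 + \frac{1}{3} \cdot \frac{1}{2}\right) = 289 + \left(1 + \frac{1}{6}\right) = 289 + \frac{7}{6} = \frac{1741}{6}$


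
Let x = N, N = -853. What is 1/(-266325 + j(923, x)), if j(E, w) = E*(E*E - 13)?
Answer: 1/786052143 ≈ 1.2722e-9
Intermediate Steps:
x = -853
j(E, w) = E*(-13 + E²) (j(E, w) = E*(E² - 13) = E*(-13 + E²))
1/(-266325 + j(923, x)) = 1/(-266325 + 923*(-13 + 923²)) = 1/(-266325 + 923*(-13 + 851929)) = 1/(-266325 + 923*851916) = 1/(-266325 + 786318468) = 1/786052143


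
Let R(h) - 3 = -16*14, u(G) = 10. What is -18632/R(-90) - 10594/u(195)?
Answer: -63381/65 ≈ -975.09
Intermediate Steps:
R(h) = -221 (R(h) = 3 - 16*14 = 3 - 224 = -221)
-18632/R(-90) - 10594/u(195) = -18632/(-221) - 10594/10 = -18632*(-1/221) - 10594*1/10 = 1096/13 - 5297/5 = -63381/65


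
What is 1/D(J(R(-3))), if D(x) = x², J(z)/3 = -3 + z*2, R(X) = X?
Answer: 1/729 ≈ 0.0013717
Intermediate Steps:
J(z) = -9 + 6*z (J(z) = 3*(-3 + z*2) = 3*(-3 + 2*z) = -9 + 6*z)
1/D(J(R(-3))) = 1/((-9 + 6*(-3))²) = 1/((-9 - 18)²) = 1/((-27)²) = 1/729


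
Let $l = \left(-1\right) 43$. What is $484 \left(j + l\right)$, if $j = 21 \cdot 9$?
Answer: $70664$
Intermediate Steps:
$j = 189$
$l = -43$
$484 \left(j + l\right) = 484 \left(189 - 43\right) = 484 \cdot 146 = 70664$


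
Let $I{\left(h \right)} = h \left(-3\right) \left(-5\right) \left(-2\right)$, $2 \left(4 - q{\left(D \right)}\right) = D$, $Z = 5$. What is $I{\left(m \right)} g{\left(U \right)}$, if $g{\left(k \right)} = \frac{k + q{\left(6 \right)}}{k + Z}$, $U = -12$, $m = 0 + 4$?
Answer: $- \frac{1320}{7} \approx -188.57$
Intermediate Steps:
$m = 4$
$q{\left(D \right)} = 4 - \frac{D}{2}$
$g{\left(k \right)} = \frac{1 + k}{5 + k}$ ($g{\left(k \right)} = \frac{k + \left(4 - 3\right)}{k + 5} = \frac{k + \left(4 - 3\right)}{5 + k} = \frac{k + 1}{5 + k} = \frac{1 + k}{5 + k}$)
$I{\left(h \right)} = - 30 h$ ($I{\left(h \right)} = - 3 h \left(-5\right) \left(-2\right) = 15 h \left(-2\right) = - 30 h$)
$I{\left(m \right)} g{\left(U \right)} = \left(-30\right) 4 \frac{1 - 12}{5 - 12} = - 120 \frac{1}{-7} \left(-11\right) = - 120 \left(\left(- \frac{1}{7}\right) \left(-11\right)\right) = \left(-120\right) \frac{11}{7} = - \frac{1320}{7}$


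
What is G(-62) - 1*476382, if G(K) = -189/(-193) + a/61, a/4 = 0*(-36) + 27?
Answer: -5608412913/11773 ≈ -4.7638e+5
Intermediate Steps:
a = 108 (a = 4*(0*(-36) + 27) = 4*(0 + 27) = 4*27 = 108)
G(K) = 32373/11773 (G(K) = -189/(-193) + 108/61 = -189*(-1/193) + 108*(1/61) = 189/193 + 108/61 = 32373/11773)
G(-62) - 1*476382 = 32373/11773 - 1*476382 = 32373/11773 - 476382 = -5608412913/11773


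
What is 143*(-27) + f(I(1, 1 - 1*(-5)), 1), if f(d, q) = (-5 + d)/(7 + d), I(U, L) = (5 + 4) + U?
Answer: -65632/17 ≈ -3860.7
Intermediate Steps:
I(U, L) = 9 + U
f(d, q) = (-5 + d)/(7 + d)
143*(-27) + f(I(1, 1 - 1*(-5)), 1) = 143*(-27) + (-5 + (9 + 1))/(7 + (9 + 1)) = -3861 + (-5 + 10)/(7 + 10) = -3861 + 5/17 = -65632/17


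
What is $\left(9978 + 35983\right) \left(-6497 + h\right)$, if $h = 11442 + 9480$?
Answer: $662987425$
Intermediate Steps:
$h = 20922$
$\left(9978 + 35983\right) \left(-6497 + h\right) = \left(9978 + 35983\right) \left(-6497 + 20922\right) = 45961 \cdot 14425 = 662987425$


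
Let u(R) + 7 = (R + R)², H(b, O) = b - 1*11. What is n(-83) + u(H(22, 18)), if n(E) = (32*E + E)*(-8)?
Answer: 22389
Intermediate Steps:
H(b, O) = -11 + b (H(b, O) = b - 11 = -11 + b)
n(E) = -264*E (n(E) = (33*E)*(-8) = -264*E)
u(R) = -7 + 4*R² (u(R) = -7 + (R + R)² = -7 + (2*R)² = -7 + 4*R²)
n(-83) + u(H(22, 18)) = -264*(-83) + (-7 + 4*(-11 + 22)²) = 21912 + (-7 + 4*11²) = 21912 + (-7 + 4*121) = 21912 + (-7 + 484) = 21912 + 477 = 22389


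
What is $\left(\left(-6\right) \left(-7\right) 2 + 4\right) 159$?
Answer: $13992$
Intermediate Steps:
$\left(\left(-6\right) \left(-7\right) 2 + 4\right) 159 = \left(42 \cdot 2 + 4\right) 159 = \left(84 + 4\right) 159 = 88 \cdot 159 = 13992$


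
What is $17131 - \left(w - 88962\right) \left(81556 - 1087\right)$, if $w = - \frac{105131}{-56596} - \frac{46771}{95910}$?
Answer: $\frac{6476283807215480959}{904687060} \approx 7.1586 \cdot 10^{9}$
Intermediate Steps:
$w = \frac{3718031347}{2714061180}$ ($w = \left(-105131\right) \left(- \frac{1}{56596}\right) - \frac{46771}{95910} = \frac{105131}{56596} - \frac{46771}{95910} = \frac{3718031347}{2714061180} \approx 1.3699$)
$17131 - \left(w - 88962\right) \left(81556 - 1087\right) = 17131 - \left(\frac{3718031347}{2714061180} - 88962\right) \left(81556 - 1087\right) = 17131 - \left(- \frac{241444592663813}{2714061180}\right) 80469 = 17131 - - \frac{6476268309021456099}{904687060} = 17131 + \frac{6476268309021456099}{904687060} = \frac{6476283807215480959}{904687060}$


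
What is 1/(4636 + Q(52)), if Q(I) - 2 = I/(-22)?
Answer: 11/50992 ≈ 0.00021572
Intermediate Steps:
Q(I) = 2 - I/22 (Q(I) = 2 + I/(-22) = 2 + I*(-1/22) = 2 - I/22)
1/(4636 + Q(52)) = 1/(4636 + (2 - 1/22*52)) = 1/(4636 + (2 - 26/11)) = 1/(4636 - 4/11) = 1/(50992/11) = 11/50992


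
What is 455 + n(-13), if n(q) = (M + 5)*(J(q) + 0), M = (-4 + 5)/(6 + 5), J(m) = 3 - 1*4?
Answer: 4949/11 ≈ 449.91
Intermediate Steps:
J(m) = -1 (J(m) = 3 - 4 = -1)
M = 1/11 ≈ 0.090909
n(q) = -56/11 (n(q) = (1/11 + 5)*(-1 + 0) = (56/11)*(-1) = -56/11)
455 + n(-13) = 455 - 56/11 = 4949/11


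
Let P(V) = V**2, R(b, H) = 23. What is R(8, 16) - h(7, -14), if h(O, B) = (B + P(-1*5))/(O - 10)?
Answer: 80/3 ≈ 26.667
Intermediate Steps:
h(O, B) = (25 + B)/(-10 + O) (h(O, B) = (B + (-1*5)**2)/(O - 10) = (B + (-5)**2)/(-10 + O) = (B + 25)/(-10 + O) = (25 + B)/(-10 + O))
R(8, 16) - h(7, -14) = 23 - (25 - 14)/(-10 + 7) = 23 - 11/(-3) = 23 - (-1)*11/3 = 23 - 1*(-11/3) = 23 + 11/3 = 80/3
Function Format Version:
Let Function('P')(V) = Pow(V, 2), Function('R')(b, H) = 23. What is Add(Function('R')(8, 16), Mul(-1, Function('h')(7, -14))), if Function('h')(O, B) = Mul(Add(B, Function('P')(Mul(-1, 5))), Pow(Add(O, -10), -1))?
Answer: Rational(80, 3) ≈ 26.667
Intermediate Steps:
Function('h')(O, B) = Mul(Pow(Add(-10, O), -1), Add(25, B)) (Function('h')(O, B) = Mul(Add(B, Pow(Mul(-1, 5), 2)), Pow(Add(O, -10), -1)) = Mul(Add(B, Pow(-5, 2)), Pow(Add(-10, O), -1)) = Mul(Add(B, 25), Pow(Add(-10, O), -1)) = Mul(Add(25, B), Pow(Add(-10, O), -1)) = Mul(Pow(Add(-10, O), -1), Add(25, B)))
Add(Function('R')(8, 16), Mul(-1, Function('h')(7, -14))) = Add(23, Mul(-1, Mul(Pow(Add(-10, 7), -1), Add(25, -14)))) = Add(23, Mul(-1, Mul(Pow(-3, -1), 11))) = Add(23, Mul(-1, Mul(Rational(-1, 3), 11))) = Add(23, Mul(-1, Rational(-11, 3))) = Add(23, Rational(11, 3)) = Rational(80, 3)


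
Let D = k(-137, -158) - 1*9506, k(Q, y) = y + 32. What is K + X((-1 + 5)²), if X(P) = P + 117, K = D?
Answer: -9499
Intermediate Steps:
k(Q, y) = 32 + y
D = -9632 (D = (32 - 158) - 1*9506 = -126 - 9506 = -9632)
K = -9632
X(P) = 117 + P
K + X((-1 + 5)²) = -9632 + (117 + (-1 + 5)²) = -9632 + (117 + 4²) = -9632 + (117 + 16) = -9632 + 133 = -9499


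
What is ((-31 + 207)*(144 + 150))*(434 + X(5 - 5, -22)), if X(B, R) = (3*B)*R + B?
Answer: 22456896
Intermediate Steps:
X(B, R) = B + 3*B*R (X(B, R) = 3*B*R + B = B + 3*B*R)
((-31 + 207)*(144 + 150))*(434 + X(5 - 5, -22)) = ((-31 + 207)*(144 + 150))*(434 + (5 - 5)*(1 + 3*(-22))) = (176*294)*(434 + 0*(1 - 66)) = 51744*(434 + 0*(-65)) = 51744*(434 + 0) = 51744*434 = 22456896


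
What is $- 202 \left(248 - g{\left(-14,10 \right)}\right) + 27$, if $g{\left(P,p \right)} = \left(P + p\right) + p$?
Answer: $-48857$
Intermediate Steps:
$g{\left(P,p \right)} = P + 2 p$
$- 202 \left(248 - g{\left(-14,10 \right)}\right) + 27 = - 202 \left(248 - \left(-14 + 2 \cdot 10\right)\right) + 27 = - 202 \left(248 - \left(-14 + 20\right)\right) + 27 = - 202 \left(248 - 6\right) + 27 = \left(-202\right) 242 + 27 = -48884 + 27 = -48857$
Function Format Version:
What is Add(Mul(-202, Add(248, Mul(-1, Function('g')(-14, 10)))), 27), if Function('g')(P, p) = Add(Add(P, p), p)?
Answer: -48857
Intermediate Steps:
Function('g')(P, p) = Add(P, Mul(2, p))
Add(Mul(-202, Add(248, Mul(-1, Function('g')(-14, 10)))), 27) = Add(Mul(-202, Add(248, Mul(-1, Add(-14, Mul(2, 10))))), 27) = Add(Mul(-202, Add(248, Mul(-1, Add(-14, 20)))), 27) = Add(Mul(-202, Add(248, Mul(-1, 6))), 27) = Add(Mul(-202, Add(248, -6)), 27) = Add(Mul(-202, 242), 27) = Add(-48884, 27) = -48857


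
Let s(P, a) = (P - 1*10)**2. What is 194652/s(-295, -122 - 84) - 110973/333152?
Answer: 54525439779/30991464800 ≈ 1.7594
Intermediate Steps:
s(P, a) = (-10 + P)**2 (s(P, a) = (P - 10)**2 = (-10 + P)**2)
194652/s(-295, -122 - 84) - 110973/333152 = 194652/((-10 - 295)**2) - 110973/333152 = 194652/((-305)**2) - 110973*1/333152 = 194652/93025 - 110973/333152 = 54525439779/30991464800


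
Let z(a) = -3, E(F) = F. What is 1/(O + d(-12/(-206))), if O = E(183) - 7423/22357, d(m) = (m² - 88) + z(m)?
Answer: 237185413/21743112241 ≈ 0.010909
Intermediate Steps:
d(m) = -91 + m² (d(m) = (m² - 88) - 3 = (-88 + m²) - 3 = -91 + m²)
O = 4083908/22357 (O = 183 - 7423/22357 = 4083908/22357 ≈ 182.67)
1/(O + d(-12/(-206))) = 1/(4083908/22357 + (-91 + (-12/(-206))²)) = 1/(4083908/22357 + (-91 + (-12*(-1/206))²)) = 1/(4083908/22357 + (-91 + (6/103)²)) = 1/(4083908/22357 + (-91 + 36/10609)) = 1/(4083908/22357 - 965383/10609) = 1/(21743112241/237185413) = 237185413/21743112241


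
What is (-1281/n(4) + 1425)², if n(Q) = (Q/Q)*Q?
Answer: 19527561/16 ≈ 1.2205e+6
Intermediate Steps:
n(Q) = Q (n(Q) = 1*Q = Q)
(-1281/n(4) + 1425)² = (-1281/4 + 1425)² = (4419/4)² = 19527561/16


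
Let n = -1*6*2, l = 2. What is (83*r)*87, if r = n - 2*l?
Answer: -115536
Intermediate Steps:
n = -12 (n = -6*2 = -12)
r = -16 (r = -12 - 2*2 = -12 - 4 = -16)
(83*r)*87 = (83*(-16))*87 = -1328*87 = -115536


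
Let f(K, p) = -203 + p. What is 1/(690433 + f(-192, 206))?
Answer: 1/690436 ≈ 1.4484e-6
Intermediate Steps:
1/(690433 + f(-192, 206)) = 1/(690433 + (-203 + 206)) = 1/(690433 + 3) = 1/690436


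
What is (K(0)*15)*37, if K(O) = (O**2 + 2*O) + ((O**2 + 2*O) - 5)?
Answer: -2775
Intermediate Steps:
K(O) = -5 + 2*O**2 + 4*O (K(O) = (O**2 + 2*O) + (-5 + O**2 + 2*O) = -5 + 2*O**2 + 4*O)
(K(0)*15)*37 = ((-5 + 2*0**2 + 4*0)*15)*37 = ((-5 + 2*0 + 0)*15)*37 = ((-5 + 0 + 0)*15)*37 = -5*15*37 = -75*37 = -2775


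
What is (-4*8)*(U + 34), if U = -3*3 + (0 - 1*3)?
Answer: -704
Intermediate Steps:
U = -12 (U = -9 + (0 - 3) = -9 - 3 = -12)
(-4*8)*(U + 34) = (-4*8)*(-12 + 34) = -32*22 = -704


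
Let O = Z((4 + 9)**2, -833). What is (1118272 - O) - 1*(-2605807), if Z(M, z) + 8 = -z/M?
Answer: 629369870/169 ≈ 3.7241e+6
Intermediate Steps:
Z(M, z) = -8 - z/M
O = -519/169 (O = -8 - 1*(-833)/(4 + 9)**2 = -8 - 1*(-833)/13**2 = -8 - 1*(-833)/169 = -8 - 1*(-833)*1/169 = -8 + 833/169 = -519/169 ≈ -3.0710)
(1118272 - O) - 1*(-2605807) = (1118272 - 1*(-519/169)) - 1*(-2605807) = (1118272 + 519/169) + 2605807 = 188988487/169 + 2605807 = 629369870/169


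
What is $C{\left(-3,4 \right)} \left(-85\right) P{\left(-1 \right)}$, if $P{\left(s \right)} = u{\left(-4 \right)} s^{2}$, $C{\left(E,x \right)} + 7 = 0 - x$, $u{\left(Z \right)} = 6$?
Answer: $5610$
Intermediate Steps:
$C{\left(E,x \right)} = -7 - x$ ($C{\left(E,x \right)} = -7 + \left(0 - x\right) = -7 - x$)
$P{\left(s \right)} = 6 s^{2}$
$C{\left(-3,4 \right)} \left(-85\right) P{\left(-1 \right)} = \left(-7 - 4\right) \left(-85\right) 6 \left(-1\right)^{2} = \left(-7 - 4\right) \left(-85\right) 6 \cdot 1 = \left(-11\right) \left(-85\right) 6 = 935 \cdot 6 = 5610$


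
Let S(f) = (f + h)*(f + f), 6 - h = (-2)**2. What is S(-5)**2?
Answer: 900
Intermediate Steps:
h = 2 (h = 6 - 1*(-2)**2 = 6 - 1*4 = 6 - 4 = 2)
S(f) = 2*f*(2 + f) (S(f) = (f + 2)*(f + f) = (2 + f)*(2*f) = 2*f*(2 + f))
S(-5)**2 = (2*(-5)*(2 - 5))**2 = (2*(-5)*(-3))**2 = 30**2 = 900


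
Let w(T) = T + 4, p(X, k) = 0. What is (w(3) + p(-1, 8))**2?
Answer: 49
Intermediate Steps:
w(T) = 4 + T
(w(3) + p(-1, 8))**2 = ((4 + 3) + 0)**2 = (7 + 0)**2 = 7**2 = 49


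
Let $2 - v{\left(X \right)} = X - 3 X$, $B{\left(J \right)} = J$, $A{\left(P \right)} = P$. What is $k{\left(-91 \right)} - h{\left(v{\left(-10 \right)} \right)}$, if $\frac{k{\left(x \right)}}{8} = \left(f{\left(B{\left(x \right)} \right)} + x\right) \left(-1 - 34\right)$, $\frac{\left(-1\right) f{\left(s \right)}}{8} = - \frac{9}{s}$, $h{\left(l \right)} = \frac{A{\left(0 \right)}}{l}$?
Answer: $\frac{334120}{13} \approx 25702.0$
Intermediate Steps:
$v{\left(X \right)} = 2 + 2 X$ ($v{\left(X \right)} = 2 - \left(X - 3 X\right) = 2 - - 2 X = 2 + 2 X$)
$h{\left(l \right)} = 0$ ($h{\left(l \right)} = \frac{0}{l} = 0$)
$f{\left(s \right)} = \frac{72}{s}$ ($f{\left(s \right)} = - 8 \left(- \frac{9}{s}\right) = \frac{72}{s}$)
$k{\left(x \right)} = - \frac{20160}{x} - 280 x$ ($k{\left(x \right)} = 8 \left(\frac{72}{x} + x\right) \left(-1 - 34\right) = 8 \left(x + \frac{72}{x}\right) \left(-35\right) = 8 \left(- \frac{2520}{x} - 35 x\right) = - \frac{20160}{x} - 280 x$)
$k{\left(-91 \right)} - h{\left(v{\left(-10 \right)} \right)} = \left(- \frac{20160}{-91} - -25480\right) - 0 = \left(\left(-20160\right) \left(- \frac{1}{91}\right) + 25480\right) + 0 = \left(\frac{2880}{13} + 25480\right) + 0 = \frac{334120}{13} + 0 = \frac{334120}{13}$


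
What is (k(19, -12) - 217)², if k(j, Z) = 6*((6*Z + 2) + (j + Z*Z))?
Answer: 116281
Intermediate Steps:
k(j, Z) = 12 + 6*j + 6*Z² + 36*Z (k(j, Z) = 6*((2 + 6*Z) + (j + Z²)) = 6*(2 + j + Z² + 6*Z) = 12 + 6*j + 6*Z² + 36*Z)
(k(19, -12) - 217)² = ((12 + 6*19 + 6*(-12)² + 36*(-12)) - 217)² = ((12 + 114 + 6*144 - 432) - 217)² = ((12 + 114 + 864 - 432) - 217)² = (558 - 217)² = 341² = 116281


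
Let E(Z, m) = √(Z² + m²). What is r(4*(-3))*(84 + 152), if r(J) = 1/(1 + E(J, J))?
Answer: -236/287 + 2832*√2/287 ≈ 13.133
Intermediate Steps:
r(J) = 1/(1 + √2*√(J²)) (r(J) = 1/(1 + √(J² + J²)) = 1/(1 + √(2*J²)) = 1/(1 + √2*√(J²)))
r(4*(-3))*(84 + 152) = (84 + 152)/(1 + √2*√((4*(-3))²)) = 236/(1 + √2*√((-12)²)) = 236/(1 + √2*√144) = 236/(1 + √2*12) = 236/(1 + 12*√2)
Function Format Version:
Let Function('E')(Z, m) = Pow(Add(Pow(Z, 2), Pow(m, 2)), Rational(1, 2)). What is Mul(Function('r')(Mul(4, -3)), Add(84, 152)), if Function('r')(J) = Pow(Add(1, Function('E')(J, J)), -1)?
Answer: Add(Rational(-236, 287), Mul(Rational(2832, 287), Pow(2, Rational(1, 2)))) ≈ 13.133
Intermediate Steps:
Function('r')(J) = Pow(Add(1, Mul(Pow(2, Rational(1, 2)), Pow(Pow(J, 2), Rational(1, 2)))), -1) (Function('r')(J) = Pow(Add(1, Pow(Add(Pow(J, 2), Pow(J, 2)), Rational(1, 2))), -1) = Pow(Add(1, Pow(Mul(2, Pow(J, 2)), Rational(1, 2))), -1) = Pow(Add(1, Mul(Pow(2, Rational(1, 2)), Pow(Pow(J, 2), Rational(1, 2)))), -1))
Mul(Function('r')(Mul(4, -3)), Add(84, 152)) = Mul(Pow(Add(1, Mul(Pow(2, Rational(1, 2)), Pow(Pow(Mul(4, -3), 2), Rational(1, 2)))), -1), Add(84, 152)) = Mul(Pow(Add(1, Mul(Pow(2, Rational(1, 2)), Pow(Pow(-12, 2), Rational(1, 2)))), -1), 236) = Mul(Pow(Add(1, Mul(Pow(2, Rational(1, 2)), Pow(144, Rational(1, 2)))), -1), 236) = Mul(Pow(Add(1, Mul(Pow(2, Rational(1, 2)), 12)), -1), 236) = Mul(Pow(Add(1, Mul(12, Pow(2, Rational(1, 2)))), -1), 236) = Mul(236, Pow(Add(1, Mul(12, Pow(2, Rational(1, 2)))), -1))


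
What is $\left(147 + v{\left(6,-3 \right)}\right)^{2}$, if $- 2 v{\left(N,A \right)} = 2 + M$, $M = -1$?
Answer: $\frac{85849}{4} \approx 21462.0$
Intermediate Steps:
$v{\left(N,A \right)} = - \frac{1}{2}$ ($v{\left(N,A \right)} = - \frac{2 - 1}{2} = \left(- \frac{1}{2}\right) 1 = - \frac{1}{2}$)
$\left(147 + v{\left(6,-3 \right)}\right)^{2} = \left(147 - \frac{1}{2}\right)^{2} = \left(\frac{293}{2}\right)^{2} = \frac{85849}{4}$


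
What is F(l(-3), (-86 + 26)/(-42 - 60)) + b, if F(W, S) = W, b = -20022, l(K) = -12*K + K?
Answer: -19989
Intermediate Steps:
l(K) = -11*K
F(l(-3), (-86 + 26)/(-42 - 60)) + b = -11*(-3) - 20022 = 33 - 20022 = -19989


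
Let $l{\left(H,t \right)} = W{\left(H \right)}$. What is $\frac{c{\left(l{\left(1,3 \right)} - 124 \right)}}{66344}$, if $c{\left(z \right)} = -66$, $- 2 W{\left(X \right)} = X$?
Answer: $- \frac{33}{33172} \approx -0.00099481$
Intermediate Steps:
$W{\left(X \right)} = - \frac{X}{2}$
$l{\left(H,t \right)} = - \frac{H}{2}$
$\frac{c{\left(l{\left(1,3 \right)} - 124 \right)}}{66344} = - \frac{66}{66344} = \left(-66\right) \frac{1}{66344} = - \frac{33}{33172}$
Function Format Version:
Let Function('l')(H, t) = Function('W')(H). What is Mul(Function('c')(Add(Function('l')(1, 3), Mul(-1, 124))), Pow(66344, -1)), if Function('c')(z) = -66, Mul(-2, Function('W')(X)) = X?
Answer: Rational(-33, 33172) ≈ -0.00099481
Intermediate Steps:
Function('W')(X) = Mul(Rational(-1, 2), X)
Function('l')(H, t) = Mul(Rational(-1, 2), H)
Mul(Function('c')(Add(Function('l')(1, 3), Mul(-1, 124))), Pow(66344, -1)) = Mul(-66, Pow(66344, -1)) = Mul(-66, Rational(1, 66344)) = Rational(-33, 33172)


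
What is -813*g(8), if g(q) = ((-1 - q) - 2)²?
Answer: -98373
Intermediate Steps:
g(q) = (-3 - q)²
-813*g(8) = -813*(3 + 8)² = -813*11² = -813*121 = -98373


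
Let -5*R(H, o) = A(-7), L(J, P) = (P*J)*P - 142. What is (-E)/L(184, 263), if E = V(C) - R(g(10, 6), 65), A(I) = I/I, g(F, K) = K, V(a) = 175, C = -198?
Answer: -146/10605795 ≈ -1.3766e-5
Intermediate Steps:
L(J, P) = -142 + J*P² (L(J, P) = (J*P)*P - 142 = J*P² - 142 = -142 + J*P²)
A(I) = 1
R(H, o) = -⅕ (R(H, o) = -⅕*1 = -⅕)
E = 876/5 (E = 175 - 1*(-⅕) = 175 + ⅕ = 876/5 ≈ 175.20)
(-E)/L(184, 263) = (-1*876/5)/(-142 + 184*263²) = -876/(5*(-142 + 184*69169)) = -876/(5*(-142 + 12727096)) = -876/5/12726954 = -876/5*1/12726954 = -146/10605795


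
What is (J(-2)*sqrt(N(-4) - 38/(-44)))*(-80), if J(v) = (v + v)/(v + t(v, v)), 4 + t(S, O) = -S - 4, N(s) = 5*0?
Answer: -20*sqrt(418)/11 ≈ -37.173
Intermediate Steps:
N(s) = 0
t(S, O) = -8 - S (t(S, O) = -4 + (-S - 4) = -4 + (-4 - S) = -8 - S)
J(v) = -v/4 (J(v) = (v + v)/(v + (-8 - v)) = (2*v)/(-8) = (2*v)*(-1/8) = -v/4)
(J(-2)*sqrt(N(-4) - 38/(-44)))*(-80) = ((-1/4*(-2))*sqrt(0 - 38/(-44)))*(-80) = (sqrt(0 - 38*(-1/44))/2)*(-80) = (sqrt(0 + 19/22)/2)*(-80) = (sqrt(19/22)/2)*(-80) = ((sqrt(418)/22)/2)*(-80) = (sqrt(418)/44)*(-80) = -20*sqrt(418)/11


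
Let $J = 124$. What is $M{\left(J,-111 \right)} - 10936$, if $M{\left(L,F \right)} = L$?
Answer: $-10812$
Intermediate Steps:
$M{\left(J,-111 \right)} - 10936 = 124 - 10936 = -10812$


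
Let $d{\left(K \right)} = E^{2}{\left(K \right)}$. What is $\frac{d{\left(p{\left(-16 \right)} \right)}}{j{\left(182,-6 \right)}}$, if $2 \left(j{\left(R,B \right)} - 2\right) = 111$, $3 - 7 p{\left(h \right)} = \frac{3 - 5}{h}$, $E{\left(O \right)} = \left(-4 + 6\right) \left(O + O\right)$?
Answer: $\frac{23}{490} \approx 0.046939$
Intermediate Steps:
$E{\left(O \right)} = 4 O$ ($E{\left(O \right)} = 2 \cdot 2 O = 4 O$)
$p{\left(h \right)} = \frac{3}{7} + \frac{2}{7 h}$ ($p{\left(h \right)} = \frac{3}{7} - \frac{\left(3 - 5\right) \frac{1}{h}}{7} = \frac{3}{7} - \frac{\left(-2\right) \frac{1}{h}}{7} = \frac{3}{7} + \frac{2}{7 h}$)
$j{\left(R,B \right)} = \frac{115}{2}$ ($j{\left(R,B \right)} = 2 + \frac{1}{2} \cdot 111 = 2 + \frac{111}{2} = \frac{115}{2}$)
$d{\left(K \right)} = 16 K^{2}$ ($d{\left(K \right)} = \left(4 K\right)^{2} = 16 K^{2}$)
$\frac{d{\left(p{\left(-16 \right)} \right)}}{j{\left(182,-6 \right)}} = \frac{16 \left(\frac{2 + 3 \left(-16\right)}{7 \left(-16\right)}\right)^{2}}{\frac{115}{2}} = 16 \left(\frac{1}{7} \left(- \frac{1}{16}\right) \left(2 - 48\right)\right)^{2} \cdot \frac{2}{115} = 16 \left(\frac{1}{7} \left(- \frac{1}{16}\right) \left(-46\right)\right)^{2} \cdot \frac{2}{115} = 16 \left(\frac{23}{56}\right)^{2} \cdot \frac{2}{115} = 16 \cdot \frac{529}{3136} \cdot \frac{2}{115} = \frac{529}{196} \cdot \frac{2}{115} = \frac{23}{490}$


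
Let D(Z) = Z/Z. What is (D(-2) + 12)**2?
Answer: 169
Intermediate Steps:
D(Z) = 1
(D(-2) + 12)**2 = (1 + 12)**2 = 13**2 = 169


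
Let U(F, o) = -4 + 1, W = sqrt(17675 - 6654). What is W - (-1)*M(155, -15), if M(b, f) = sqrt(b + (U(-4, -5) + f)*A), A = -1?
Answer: sqrt(173) + sqrt(11021) ≈ 118.13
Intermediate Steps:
W = sqrt(11021) ≈ 104.98
U(F, o) = -3
M(b, f) = sqrt(3 + b - f) (M(b, f) = sqrt(b + (-3 + f)*(-1)) = sqrt(b + (3 - f)) = sqrt(3 + b - f))
W - (-1)*M(155, -15) = sqrt(11021) - (-1)*sqrt(3 + 155 - 1*(-15)) = sqrt(11021) - (-1)*sqrt(3 + 155 + 15) = sqrt(11021) - (-1)*sqrt(173) = sqrt(11021) + sqrt(173) = sqrt(173) + sqrt(11021)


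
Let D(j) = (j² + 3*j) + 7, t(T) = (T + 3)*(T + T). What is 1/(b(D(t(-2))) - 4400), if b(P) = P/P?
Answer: -1/4399 ≈ -0.00022732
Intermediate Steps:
t(T) = 2*T*(3 + T) (t(T) = (3 + T)*(2*T) = 2*T*(3 + T))
D(j) = 7 + j² + 3*j
b(P) = 1
1/(b(D(t(-2))) - 4400) = 1/(1 - 4400) = 1/(-4399) = -1/4399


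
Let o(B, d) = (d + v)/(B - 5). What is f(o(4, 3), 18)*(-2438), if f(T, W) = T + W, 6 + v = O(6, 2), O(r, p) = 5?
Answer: -39008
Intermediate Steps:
v = -1 (v = -6 + 5 = -1)
o(B, d) = (-1 + d)/(-5 + B) (o(B, d) = (d - 1)/(B - 5) = (-1 + d)/(-5 + B))
f(o(4, 3), 18)*(-2438) = ((-1 + 3)/(-5 + 4) + 18)*(-2438) = (2/(-1) + 18)*(-2438) = (-1*2 + 18)*(-2438) = (-2 + 18)*(-2438) = 16*(-2438) = -39008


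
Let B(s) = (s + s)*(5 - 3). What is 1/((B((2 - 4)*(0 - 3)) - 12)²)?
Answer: 1/144 ≈ 0.0069444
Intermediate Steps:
B(s) = 4*s (B(s) = (2*s)*2 = 4*s)
1/((B((2 - 4)*(0 - 3)) - 12)²) = 1/((4*((2 - 4)*(0 - 3)) - 12)²) = 1/((4*(-2*(-3)) - 12)²) = 1/((4*6 - 12)²) = 1/((24 - 12)²) = 1/(12²) = 1/144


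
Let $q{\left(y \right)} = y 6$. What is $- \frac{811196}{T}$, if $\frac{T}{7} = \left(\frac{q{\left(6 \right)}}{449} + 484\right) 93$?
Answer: $- \frac{91056751}{35374038} \approx -2.5741$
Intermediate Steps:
$q{\left(y \right)} = 6 y$
$T = \frac{141496152}{449}$ ($T = 7 \left(\frac{6 \cdot 6}{449} + 484\right) 93 = 7 \left(36 \cdot \frac{1}{449} + 484\right) 93 = 7 \left(\frac{36}{449} + 484\right) 93 = 7 \cdot \frac{217352}{449} \cdot 93 = 7 \cdot \frac{20213736}{449} = \frac{141496152}{449} \approx 3.1514 \cdot 10^{5}$)
$- \frac{811196}{T} = - \frac{811196}{\frac{141496152}{449}} = \left(-811196\right) \frac{449}{141496152} = - \frac{91056751}{35374038}$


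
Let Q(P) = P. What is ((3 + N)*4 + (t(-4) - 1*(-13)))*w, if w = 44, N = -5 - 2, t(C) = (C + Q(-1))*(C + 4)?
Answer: -132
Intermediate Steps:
t(C) = (-1 + C)*(4 + C) (t(C) = (C - 1)*(C + 4) = (-1 + C)*(4 + C))
N = -7
((3 + N)*4 + (t(-4) - 1*(-13)))*w = ((3 - 7)*4 + ((-4 + (-4)² + 3*(-4)) - 1*(-13)))*44 = (-4*4 + ((-4 + 16 - 12) + 13))*44 = (-16 + (0 + 13))*44 = (-16 + 13)*44 = -3*44 = -132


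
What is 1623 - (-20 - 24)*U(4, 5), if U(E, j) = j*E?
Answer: 2503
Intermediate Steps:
U(E, j) = E*j
1623 - (-20 - 24)*U(4, 5) = 1623 - (-20 - 24)*4*5 = 1623 - (-44)*20 = 1623 - 1*(-880) = 1623 + 880 = 2503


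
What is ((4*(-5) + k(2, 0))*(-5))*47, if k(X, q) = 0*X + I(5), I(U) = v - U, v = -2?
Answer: 6345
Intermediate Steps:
I(U) = -2 - U
k(X, q) = -7 (k(X, q) = 0*X + (-2 - 1*5) = 0 + (-2 - 5) = 0 - 7 = -7)
((4*(-5) + k(2, 0))*(-5))*47 = ((4*(-5) - 7)*(-5))*47 = ((-20 - 7)*(-5))*47 = -27*(-5)*47 = 135*47 = 6345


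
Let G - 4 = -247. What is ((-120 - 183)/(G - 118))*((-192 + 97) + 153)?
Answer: 17574/361 ≈ 48.681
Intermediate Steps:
G = -243 (G = 4 - 247 = -243)
((-120 - 183)/(G - 118))*((-192 + 97) + 153) = ((-120 - 183)/(-243 - 118))*((-192 + 97) + 153) = (-303/(-361))*(-95 + 153) = -303*(-1/361)*58 = (303/361)*58 = 17574/361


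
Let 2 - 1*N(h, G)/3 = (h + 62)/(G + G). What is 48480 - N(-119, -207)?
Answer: 2229823/46 ≈ 48474.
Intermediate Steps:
N(h, G) = 6 - 3*(62 + h)/(2*G) (N(h, G) = 6 - 3*(h + 62)/(G + G) = 6 - 3*(62 + h)/(2*G))
48480 - N(-119, -207) = 48480 - 3*(-62 - 1*(-119) + 4*(-207))/(2*(-207)) = 48480 - 3*(-1)*(-62 + 119 - 828)/(2*207) = 48480 - 3*(-1)*(-771)/(2*207) = 48480 - 1*257/46 = 48480 - 257/46 = 2229823/46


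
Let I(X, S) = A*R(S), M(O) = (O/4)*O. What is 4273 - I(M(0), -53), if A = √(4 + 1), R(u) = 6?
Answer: 4273 - 6*√5 ≈ 4259.6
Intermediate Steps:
A = √5 ≈ 2.2361
M(O) = O²/4 (M(O) = (O*(¼))*O = (O/4)*O = O²/4)
I(X, S) = 6*√5 (I(X, S) = √5*6 = 6*√5)
4273 - I(M(0), -53) = 4273 - 6*√5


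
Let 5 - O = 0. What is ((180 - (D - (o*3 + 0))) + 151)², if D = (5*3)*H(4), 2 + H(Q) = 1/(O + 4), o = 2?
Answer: 1201216/9 ≈ 1.3347e+5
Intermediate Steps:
O = 5 (O = 5 - 1*0 = 5 + 0 = 5)
H(Q) = -17/9 (H(Q) = -2 + 1/(5 + 4) = -2 + 1/9 = -2 + ⅑ = -17/9)
D = -85/3 (D = (5*3)*(-17/9) = 15*(-17/9) = -85/3 ≈ -28.333)
((180 - (D - (o*3 + 0))) + 151)² = ((180 - (-85/3 - (2*3 + 0))) + 151)² = ((180 - (-85/3 - (6 + 0))) + 151)² = ((180 - (-85/3 - 1*6)) + 151)² = ((180 - (-85/3 - 6)) + 151)² = ((180 - 1*(-103/3)) + 151)² = ((180 + 103/3) + 151)² = (643/3 + 151)² = (1096/3)² = 1201216/9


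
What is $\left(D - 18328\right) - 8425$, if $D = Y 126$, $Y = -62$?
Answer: $-34565$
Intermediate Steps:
$D = -7812$ ($D = \left(-62\right) 126 = -7812$)
$\left(D - 18328\right) - 8425 = \left(-7812 - 18328\right) - 8425 = -26140 - 8425 = -34565$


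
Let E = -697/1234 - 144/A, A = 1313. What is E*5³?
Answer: -136607125/1620242 ≈ -84.313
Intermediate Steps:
E = -1092857/1620242 (E = -697/1234 - 144/1313 = -1092857/1620242 ≈ -0.67450)
E*5³ = -1092857/1620242*5³ = -1092857/1620242*125 = -136607125/1620242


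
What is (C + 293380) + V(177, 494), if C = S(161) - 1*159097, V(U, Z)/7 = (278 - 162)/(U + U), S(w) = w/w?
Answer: 23768674/177 ≈ 1.3429e+5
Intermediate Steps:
S(w) = 1
V(U, Z) = 406/U (V(U, Z) = 7*((278 - 162)/(U + U)) = 7*(116/((2*U))) = 7*(116*(1/(2*U))) = 7*(58/U) = 406/U)
C = -159096 (C = 1 - 1*159097 = 1 - 159097 = -159096)
(C + 293380) + V(177, 494) = (-159096 + 293380) + 406/177 = 134284 + 406*(1/177) = 134284 + 406/177 = 23768674/177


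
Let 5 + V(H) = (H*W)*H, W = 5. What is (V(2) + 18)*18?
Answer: 594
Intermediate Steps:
V(H) = -5 + 5*H**2 (V(H) = -5 + (H*5)*H = -5 + (5*H)*H = -5 + 5*H**2)
(V(2) + 18)*18 = ((-5 + 5*2**2) + 18)*18 = ((-5 + 5*4) + 18)*18 = ((-5 + 20) + 18)*18 = (15 + 18)*18 = 33*18 = 594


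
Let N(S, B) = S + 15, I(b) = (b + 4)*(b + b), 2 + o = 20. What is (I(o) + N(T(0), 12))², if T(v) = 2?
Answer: 654481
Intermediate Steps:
o = 18 (o = -2 + 20 = 18)
I(b) = 2*b*(4 + b) (I(b) = (4 + b)*(2*b) = 2*b*(4 + b))
N(S, B) = 15 + S
(I(o) + N(T(0), 12))² = (2*18*(4 + 18) + (15 + 2))² = (2*18*22 + 17)² = (792 + 17)² = 809² = 654481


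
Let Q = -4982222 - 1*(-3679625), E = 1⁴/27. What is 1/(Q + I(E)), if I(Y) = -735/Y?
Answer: -1/1322442 ≈ -7.5618e-7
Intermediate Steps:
E = 1/27 (E = 1*(1/27) = 1/27 ≈ 0.037037)
Q = -1302597 (Q = -4982222 + 3679625 = -1302597)
1/(Q + I(E)) = 1/(-1302597 - 735/1/27) = 1/(-1302597 - 735*27) = 1/(-1302597 - 19845) = 1/(-1322442) = -1/1322442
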